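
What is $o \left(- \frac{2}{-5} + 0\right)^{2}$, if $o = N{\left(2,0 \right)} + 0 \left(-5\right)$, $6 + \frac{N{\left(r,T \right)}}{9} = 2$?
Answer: $- \frac{144}{25} \approx -5.76$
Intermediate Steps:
$N{\left(r,T \right)} = -36$ ($N{\left(r,T \right)} = -54 + 9 \cdot 2 = -54 + 18 = -36$)
$o = -36$ ($o = -36 + 0 \left(-5\right) = -36 + 0 = -36$)
$o \left(- \frac{2}{-5} + 0\right)^{2} = - 36 \left(- \frac{2}{-5} + 0\right)^{2} = - 36 \left(\left(-2\right) \left(- \frac{1}{5}\right) + 0\right)^{2} = - 36 \left(\frac{2}{5} + 0\right)^{2} = - 36 \left(\frac{2}{5}\right)^{2} = \left(-36\right) \frac{4}{25} = - \frac{144}{25}$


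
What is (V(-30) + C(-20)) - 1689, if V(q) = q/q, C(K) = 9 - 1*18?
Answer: -1697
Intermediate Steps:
C(K) = -9 (C(K) = 9 - 18 = -9)
V(q) = 1
(V(-30) + C(-20)) - 1689 = (1 - 9) - 1689 = -8 - 1689 = -1697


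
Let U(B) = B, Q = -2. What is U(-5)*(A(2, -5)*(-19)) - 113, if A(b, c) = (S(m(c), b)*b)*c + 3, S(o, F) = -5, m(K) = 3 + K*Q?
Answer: 4922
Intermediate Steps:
m(K) = 3 - 2*K (m(K) = 3 + K*(-2) = 3 - 2*K)
A(b, c) = 3 - 5*b*c (A(b, c) = (-5*b)*c + 3 = -5*b*c + 3 = 3 - 5*b*c)
U(-5)*(A(2, -5)*(-19)) - 113 = -5*(3 - 5*2*(-5))*(-19) - 113 = -5*(3 + 50)*(-19) - 113 = -265*(-19) - 113 = -5*(-1007) - 113 = 5035 - 113 = 4922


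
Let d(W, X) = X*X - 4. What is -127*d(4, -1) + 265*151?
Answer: 40396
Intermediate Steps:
d(W, X) = -4 + X**2 (d(W, X) = X**2 - 4 = -4 + X**2)
-127*d(4, -1) + 265*151 = -127*(-4 + (-1)**2) + 265*151 = -127*(-4 + 1) + 40015 = -127*(-3) + 40015 = 381 + 40015 = 40396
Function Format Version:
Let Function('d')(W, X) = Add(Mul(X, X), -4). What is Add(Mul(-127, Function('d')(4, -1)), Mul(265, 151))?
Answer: 40396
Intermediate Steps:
Function('d')(W, X) = Add(-4, Pow(X, 2)) (Function('d')(W, X) = Add(Pow(X, 2), -4) = Add(-4, Pow(X, 2)))
Add(Mul(-127, Function('d')(4, -1)), Mul(265, 151)) = Add(Mul(-127, Add(-4, Pow(-1, 2))), Mul(265, 151)) = Add(Mul(-127, Add(-4, 1)), 40015) = Add(Mul(-127, -3), 40015) = Add(381, 40015) = 40396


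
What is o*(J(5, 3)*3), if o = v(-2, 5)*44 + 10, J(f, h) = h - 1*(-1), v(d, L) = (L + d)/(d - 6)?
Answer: -78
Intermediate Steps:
v(d, L) = (L + d)/(-6 + d)
J(f, h) = 1 + h (J(f, h) = h + 1 = 1 + h)
o = -13/2 (o = ((5 - 2)/(-6 - 2))*44 + 10 = (3/(-8))*44 + 10 = -⅛*3*44 + 10 = -3/8*44 + 10 = -33/2 + 10 = -13/2 ≈ -6.5000)
o*(J(5, 3)*3) = -13*(1 + 3)*3/2 = -26*3 = -13/2*12 = -78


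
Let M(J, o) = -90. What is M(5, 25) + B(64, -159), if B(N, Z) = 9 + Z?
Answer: -240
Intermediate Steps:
M(5, 25) + B(64, -159) = -90 + (9 - 159) = -90 - 150 = -240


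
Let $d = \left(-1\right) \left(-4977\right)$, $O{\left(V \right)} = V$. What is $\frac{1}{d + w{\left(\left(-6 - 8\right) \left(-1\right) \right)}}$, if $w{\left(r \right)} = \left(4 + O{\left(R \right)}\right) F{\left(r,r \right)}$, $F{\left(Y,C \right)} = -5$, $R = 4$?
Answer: $\frac{1}{4937} \approx 0.00020255$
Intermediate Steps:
$d = 4977$
$w{\left(r \right)} = -40$ ($w{\left(r \right)} = \left(4 + 4\right) \left(-5\right) = 8 \left(-5\right) = -40$)
$\frac{1}{d + w{\left(\left(-6 - 8\right) \left(-1\right) \right)}} = \frac{1}{4977 - 40} = \frac{1}{4937}$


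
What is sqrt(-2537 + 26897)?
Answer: 2*sqrt(6090) ≈ 156.08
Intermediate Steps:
sqrt(-2537 + 26897) = sqrt(24360) = 2*sqrt(6090)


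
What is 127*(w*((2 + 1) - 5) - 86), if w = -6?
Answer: -9398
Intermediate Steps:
127*(w*((2 + 1) - 5) - 86) = 127*(-6*((2 + 1) - 5) - 86) = 127*(-6*(3 - 5) - 86) = 127*(-6*(-2) - 86) = 127*(12 - 86) = 127*(-74) = -9398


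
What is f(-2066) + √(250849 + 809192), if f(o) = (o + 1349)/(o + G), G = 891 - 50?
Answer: 717/1225 + √1060041 ≈ 1030.2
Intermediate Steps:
G = 841
f(o) = (1349 + o)/(841 + o) (f(o) = (o + 1349)/(o + 841) = (1349 + o)/(841 + o))
f(-2066) + √(250849 + 809192) = (1349 - 2066)/(841 - 2066) + √(250849 + 809192) = -717/(-1225) + √1060041 = -1/1225*(-717) + √1060041 = 717/1225 + √1060041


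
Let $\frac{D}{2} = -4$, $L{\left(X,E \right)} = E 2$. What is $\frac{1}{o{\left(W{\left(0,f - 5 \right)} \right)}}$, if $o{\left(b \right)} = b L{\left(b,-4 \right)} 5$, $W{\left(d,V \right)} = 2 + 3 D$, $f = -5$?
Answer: $\frac{1}{880} \approx 0.0011364$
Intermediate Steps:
$L{\left(X,E \right)} = 2 E$
$D = -8$ ($D = 2 \left(-4\right) = -8$)
$W{\left(d,V \right)} = -22$ ($W{\left(d,V \right)} = 2 + 3 \left(-8\right) = 2 - 24 = -22$)
$o{\left(b \right)} = - 40 b$ ($o{\left(b \right)} = b 2 \left(-4\right) 5 = b \left(\left(-8\right) 5\right) = b \left(-40\right) = - 40 b$)
$\frac{1}{o{\left(W{\left(0,f - 5 \right)} \right)}} = \frac{1}{\left(-40\right) \left(-22\right)} = \frac{1}{880}$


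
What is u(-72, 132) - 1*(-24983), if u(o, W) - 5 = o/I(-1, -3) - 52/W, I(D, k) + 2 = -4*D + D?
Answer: 822215/33 ≈ 24916.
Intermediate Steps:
I(D, k) = -2 - 3*D (I(D, k) = -2 + (-4*D + D) = -2 - 3*D)
u(o, W) = 5 + o - 52/W (u(o, W) = 5 + (o/(-2 - 3*(-1)) - 52/W) = 5 + (o/(-2 + 3) - 52/W) = 5 + (o/1 - 52/W) = 5 + (o*1 - 52/W) = 5 + (o - 52/W) = 5 + o - 52/W)
u(-72, 132) - 1*(-24983) = (5 - 72 - 52/132) - 1*(-24983) = (5 - 72 - 52*1/132) + 24983 = (5 - 72 - 13/33) + 24983 = -2224/33 + 24983 = 822215/33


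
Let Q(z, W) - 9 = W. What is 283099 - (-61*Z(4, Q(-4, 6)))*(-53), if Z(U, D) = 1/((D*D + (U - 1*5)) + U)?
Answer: 64543339/228 ≈ 2.8309e+5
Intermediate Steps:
Q(z, W) = 9 + W
Z(U, D) = 1/(-5 + D**2 + 2*U) (Z(U, D) = 1/((D**2 + (U - 5)) + U) = 1/((D**2 + (-5 + U)) + U) = 1/((-5 + U + D**2) + U) = 1/(-5 + D**2 + 2*U))
283099 - (-61*Z(4, Q(-4, 6)))*(-53) = 283099 - (-61/(-5 + (9 + 6)**2 + 2*4))*(-53) = 283099 - (-61/(-5 + 15**2 + 8))*(-53) = 283099 - (-61/(-5 + 225 + 8))*(-53) = 283099 - (-61/228)*(-53) = 283099 - (-61*1/228)*(-53) = 283099 - (-61)*(-53)/228 = 283099 - 1*3233/228 = 283099 - 3233/228 = 64543339/228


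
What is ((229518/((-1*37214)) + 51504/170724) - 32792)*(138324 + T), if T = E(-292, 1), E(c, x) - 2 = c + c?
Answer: -1195918705443562254/264721789 ≈ -4.5176e+9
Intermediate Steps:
E(c, x) = 2 + 2*c (E(c, x) = 2 + (c + c) = 2 + 2*c)
T = -582 (T = 2 + 2*(-292) = 2 - 584 = -582)
((229518/((-1*37214)) + 51504/170724) - 32792)*(138324 + T) = ((229518/((-1*37214)) + 51504/170724) - 32792)*(138324 - 582) = ((229518/(-37214) + 51504*(1/170724)) - 32792)*137742 = ((229518*(-1/37214) + 4292/14227) - 32792)*137742 = ((-114759/18607 + 4292/14227) - 32792)*137742 = (-1552815049/264721789 - 32792)*137742 = -8682309719937/264721789*137742 = -1195918705443562254/264721789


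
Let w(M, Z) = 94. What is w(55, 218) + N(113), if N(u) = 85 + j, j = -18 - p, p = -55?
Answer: 216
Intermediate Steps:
j = 37 (j = -18 - 1*(-55) = -18 + 55 = 37)
N(u) = 122 (N(u) = 85 + 37 = 122)
w(55, 218) + N(113) = 94 + 122 = 216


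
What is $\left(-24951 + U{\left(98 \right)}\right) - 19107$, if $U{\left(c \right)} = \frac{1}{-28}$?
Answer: $- \frac{1233625}{28} \approx -44058.0$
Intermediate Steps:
$U{\left(c \right)} = - \frac{1}{28}$
$\left(-24951 + U{\left(98 \right)}\right) - 19107 = \left(-24951 - \frac{1}{28}\right) - 19107 = - \frac{698629}{28} - 19107 = - \frac{1233625}{28}$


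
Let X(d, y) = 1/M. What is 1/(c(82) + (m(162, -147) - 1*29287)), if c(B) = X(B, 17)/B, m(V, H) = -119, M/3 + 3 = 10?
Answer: -1722/50637131 ≈ -3.4007e-5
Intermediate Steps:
M = 21 (M = -9 + 3*10 = -9 + 30 = 21)
X(d, y) = 1/21
c(B) = 1/(21*B)
1/(c(82) + (m(162, -147) - 1*29287)) = 1/((1/21)/82 + (-119 - 1*29287)) = 1/((1/21)*(1/82) + (-119 - 29287)) = 1/(1/1722 - 29406) = 1/(-50637131/1722) = -1722/50637131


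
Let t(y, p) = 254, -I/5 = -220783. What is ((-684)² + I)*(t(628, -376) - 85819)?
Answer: -134488585615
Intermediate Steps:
I = 1103915 (I = -5*(-220783) = 1103915)
((-684)² + I)*(t(628, -376) - 85819) = ((-684)² + 1103915)*(254 - 85819) = (467856 + 1103915)*(-85565) = 1571771*(-85565) = -134488585615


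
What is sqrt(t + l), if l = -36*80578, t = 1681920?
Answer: 54*I*sqrt(418) ≈ 1104.0*I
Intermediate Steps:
l = -2900808
sqrt(t + l) = sqrt(1681920 - 2900808) = sqrt(-1218888) = 54*I*sqrt(418)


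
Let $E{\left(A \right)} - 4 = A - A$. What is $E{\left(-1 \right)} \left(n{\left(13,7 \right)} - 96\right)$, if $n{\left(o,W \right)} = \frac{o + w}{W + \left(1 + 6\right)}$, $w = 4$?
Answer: $- \frac{2654}{7} \approx -379.14$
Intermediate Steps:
$n{\left(o,W \right)} = \frac{4 + o}{7 + W}$ ($n{\left(o,W \right)} = \frac{o + 4}{W + \left(1 + 6\right)} = \frac{4 + o}{W + 7} = \frac{4 + o}{7 + W}$)
$E{\left(A \right)} = 4$ ($E{\left(A \right)} = 4 + \left(A - A\right) = 4 + 0 = 4$)
$E{\left(-1 \right)} \left(n{\left(13,7 \right)} - 96\right) = 4 \left(\frac{4 + 13}{7 + 7} - 96\right) = 4 \left(\frac{1}{14} \cdot 17 - 96\right) = 4 \left(\frac{17}{14} - 96\right) = 4 \left(- \frac{1327}{14}\right) = - \frac{2654}{7}$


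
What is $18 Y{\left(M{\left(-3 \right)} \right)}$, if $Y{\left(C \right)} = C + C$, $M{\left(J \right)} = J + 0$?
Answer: $-108$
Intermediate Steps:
$M{\left(J \right)} = J$
$Y{\left(C \right)} = 2 C$
$18 Y{\left(M{\left(-3 \right)} \right)} = 18 \cdot 2 \left(-3\right) = 18 \left(-6\right) = -108$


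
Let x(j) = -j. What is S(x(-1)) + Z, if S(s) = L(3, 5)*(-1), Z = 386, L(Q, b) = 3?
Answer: 383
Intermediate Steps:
S(s) = -3 (S(s) = 3*(-1) = -3)
S(x(-1)) + Z = -3 + 386 = 383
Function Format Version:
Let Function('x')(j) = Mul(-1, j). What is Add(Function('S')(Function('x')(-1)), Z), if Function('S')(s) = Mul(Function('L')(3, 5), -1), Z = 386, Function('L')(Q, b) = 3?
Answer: 383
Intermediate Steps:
Function('S')(s) = -3 (Function('S')(s) = Mul(3, -1) = -3)
Add(Function('S')(Function('x')(-1)), Z) = Add(-3, 386) = 383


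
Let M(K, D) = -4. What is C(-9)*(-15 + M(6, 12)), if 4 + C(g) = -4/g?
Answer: 608/9 ≈ 67.556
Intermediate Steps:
C(g) = -4 - 4/g
C(-9)*(-15 + M(6, 12)) = (-4 - 4/(-9))*(-15 - 4) = (-4 - 4*(-⅑))*(-19) = (-4 + 4/9)*(-19) = -32/9*(-19) = 608/9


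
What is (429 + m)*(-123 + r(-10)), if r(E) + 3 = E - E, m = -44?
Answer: -48510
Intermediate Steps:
r(E) = -3 (r(E) = -3 + (E - E) = -3 + 0 = -3)
(429 + m)*(-123 + r(-10)) = (429 - 44)*(-123 - 3) = 385*(-126) = -48510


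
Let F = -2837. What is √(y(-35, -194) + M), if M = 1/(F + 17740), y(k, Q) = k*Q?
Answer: √1508055002013/14903 ≈ 82.401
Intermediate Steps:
y(k, Q) = Q*k
M = 1/14903 (M = 1/(-2837 + 17740) = 1/14903 ≈ 6.7101e-5)
√(y(-35, -194) + M) = √(-194*(-35) + 1/14903) = √(6790 + 1/14903) = √(101191371/14903) = √1508055002013/14903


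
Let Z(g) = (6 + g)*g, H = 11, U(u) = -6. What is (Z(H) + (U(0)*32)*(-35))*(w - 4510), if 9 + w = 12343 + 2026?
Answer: 68033950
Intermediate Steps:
w = 14360 (w = -9 + (12343 + 2026) = -9 + 14369 = 14360)
Z(g) = g*(6 + g)
(Z(H) + (U(0)*32)*(-35))*(w - 4510) = (11*(6 + 11) - 6*32*(-35))*(14360 - 4510) = (11*17 - 192*(-35))*9850 = (187 + 6720)*9850 = 6907*9850 = 68033950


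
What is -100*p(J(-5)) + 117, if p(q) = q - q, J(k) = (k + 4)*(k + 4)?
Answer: 117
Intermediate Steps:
J(k) = (4 + k)**2 (J(k) = (4 + k)*(4 + k) = (4 + k)**2)
p(q) = 0
-100*p(J(-5)) + 117 = -100*0 + 117 = 0 + 117 = 117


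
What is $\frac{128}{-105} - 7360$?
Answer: $- \frac{772928}{105} \approx -7361.2$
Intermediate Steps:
$\frac{128}{-105} - 7360 = 128 \left(- \frac{1}{105}\right) - 7360 = - \frac{128}{105} - 7360 = - \frac{772928}{105}$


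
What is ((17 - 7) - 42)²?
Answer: 1024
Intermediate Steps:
((17 - 7) - 42)² = (10 - 42)² = (-32)² = 1024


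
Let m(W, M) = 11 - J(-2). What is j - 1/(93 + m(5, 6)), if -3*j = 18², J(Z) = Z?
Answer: -11449/106 ≈ -108.01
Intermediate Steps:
j = -108 (j = -⅓*18² = -⅓*324 = -108)
m(W, M) = 13 (m(W, M) = 11 - 1*(-2) = 11 + 2 = 13)
j - 1/(93 + m(5, 6)) = -108 - 1/(93 + 13) = -108 - 1/106 = -11449/106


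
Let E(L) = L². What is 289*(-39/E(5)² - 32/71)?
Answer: -6580241/44375 ≈ -148.29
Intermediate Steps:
289*(-39/E(5)² - 32/71) = 289*(-39/((5²)²) - 32/71) = 289*(-39/(25²) - 32*1/71) = 289*(-39/625 - 32/71) = 289*(-22769/44375) = -6580241/44375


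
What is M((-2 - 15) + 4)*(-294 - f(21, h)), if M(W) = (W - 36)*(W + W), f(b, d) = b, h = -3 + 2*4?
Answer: -401310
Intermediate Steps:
h = 5 (h = -3 + 8 = 5)
M(W) = 2*W*(-36 + W) (M(W) = (-36 + W)*(2*W) = 2*W*(-36 + W))
M((-2 - 15) + 4)*(-294 - f(21, h)) = (2*((-2 - 15) + 4)*(-36 + ((-2 - 15) + 4)))*(-294 - 1*21) = (2*(-17 + 4)*(-36 + (-17 + 4)))*(-294 - 21) = (2*(-13)*(-36 - 13))*(-315) = (2*(-13)*(-49))*(-315) = 1274*(-315) = -401310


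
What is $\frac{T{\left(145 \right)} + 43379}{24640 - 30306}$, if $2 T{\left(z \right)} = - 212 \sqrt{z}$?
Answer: $- \frac{43379}{5666} + \frac{53 \sqrt{145}}{2833} \approx -7.4307$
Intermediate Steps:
$T{\left(z \right)} = - 106 \sqrt{z}$ ($T{\left(z \right)} = \frac{\left(-212\right) \sqrt{z}}{2} = - 106 \sqrt{z}$)
$\frac{T{\left(145 \right)} + 43379}{24640 - 30306} = \frac{- 106 \sqrt{145} + 43379}{24640 - 30306} = \frac{43379 - 106 \sqrt{145}}{-5666} = \left(43379 - 106 \sqrt{145}\right) \left(- \frac{1}{5666}\right) = - \frac{43379}{5666} + \frac{53 \sqrt{145}}{2833}$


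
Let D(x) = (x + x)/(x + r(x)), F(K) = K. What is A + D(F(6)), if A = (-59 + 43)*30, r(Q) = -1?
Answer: -2388/5 ≈ -477.60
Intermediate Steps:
D(x) = 2*x/(-1 + x) (D(x) = (x + x)/(x - 1) = (2*x)/(-1 + x) = 2*x/(-1 + x))
A = -480 (A = -16*30 = -480)
A + D(F(6)) = -480 + 2*6/(-1 + 6) = -480 + 2*6/5 = -480 + 2*6*(⅕) = -480 + 12/5 = -2388/5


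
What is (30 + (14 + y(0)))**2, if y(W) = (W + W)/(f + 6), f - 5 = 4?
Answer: 1936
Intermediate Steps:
f = 9 (f = 5 + 4 = 9)
y(W) = 2*W/15 (y(W) = (W + W)/(9 + 6) = (2*W)/15 = (2*W)*(1/15) = 2*W/15)
(30 + (14 + y(0)))**2 = (30 + (14 + (2/15)*0))**2 = (30 + (14 + 0))**2 = (30 + 14)**2 = 44**2 = 1936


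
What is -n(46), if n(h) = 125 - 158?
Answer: 33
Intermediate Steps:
n(h) = -33
-n(46) = -1*(-33) = 33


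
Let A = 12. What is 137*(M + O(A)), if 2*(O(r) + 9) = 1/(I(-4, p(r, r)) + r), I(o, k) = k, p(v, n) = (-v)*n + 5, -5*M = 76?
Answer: -4211243/1270 ≈ -3315.9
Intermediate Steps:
M = -76/5 (M = -1/5*76 = -76/5 ≈ -15.200)
p(v, n) = 5 - n*v (p(v, n) = -n*v + 5 = 5 - n*v)
O(r) = -9 + 1/(2*(5 + r - r**2)) (O(r) = -9 + 1/(2*((5 - r*r) + r)) = -9 + 1/(2*((5 - r**2) + r)) = -9 + 1/(2*(5 + r - r**2)))
137*(M + O(A)) = 137*(-76/5 + (-89/2 - 9*12 + 9*12**2)/(5 + 12 - 1*12**2)) = 137*(-76/5 + (-89/2 - 108 + 9*144)/(5 + 12 - 1*144)) = 137*(-76/5 + (-89/2 - 108 + 1296)/(5 + 12 - 144)) = 137*(-76/5 + (2287/2)/(-127)) = 137*(-76/5 - 1/127*2287/2) = 137*(-76/5 - 2287/254) = 137*(-30739/1270) = -4211243/1270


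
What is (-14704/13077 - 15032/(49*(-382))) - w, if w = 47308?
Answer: -5789953943048/122387643 ≈ -47308.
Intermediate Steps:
(-14704/13077 - 15032/(49*(-382))) - w = (-14704/13077 - 15032/(49*(-382))) - 1*47308 = (-14704*1/13077 - 15032/(-18718)) - 47308 = (-14704/13077 - 15032*(-1/18718)) - 47308 = (-14704/13077 + 7516/9359) - 47308 = -39328004/122387643 - 47308 = -5789953943048/122387643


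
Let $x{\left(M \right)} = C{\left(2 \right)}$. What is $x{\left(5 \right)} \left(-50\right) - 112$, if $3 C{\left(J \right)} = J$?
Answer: $- \frac{436}{3} \approx -145.33$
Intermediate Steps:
$C{\left(J \right)} = \frac{J}{3}$
$x{\left(M \right)} = \frac{2}{3}$ ($x{\left(M \right)} = \frac{1}{3} \cdot 2 = \frac{2}{3}$)
$x{\left(5 \right)} \left(-50\right) - 112 = \frac{2}{3} \left(-50\right) - 112 = - \frac{100}{3} - 112 = - \frac{436}{3}$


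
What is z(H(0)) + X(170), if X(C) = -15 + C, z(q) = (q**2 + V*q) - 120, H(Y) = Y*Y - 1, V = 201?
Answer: -165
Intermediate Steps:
H(Y) = -1 + Y**2 (H(Y) = Y**2 - 1 = -1 + Y**2)
z(q) = -120 + q**2 + 201*q (z(q) = (q**2 + 201*q) - 120 = -120 + q**2 + 201*q)
z(H(0)) + X(170) = (-120 + (-1 + 0**2)**2 + 201*(-1 + 0**2)) + (-15 + 170) = (-120 + (-1 + 0)**2 + 201*(-1 + 0)) + 155 = (-120 + (-1)**2 + 201*(-1)) + 155 = (-120 + 1 - 201) + 155 = -320 + 155 = -165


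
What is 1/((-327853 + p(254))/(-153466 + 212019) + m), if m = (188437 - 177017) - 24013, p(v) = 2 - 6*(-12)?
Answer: -58553/737685708 ≈ -7.9374e-5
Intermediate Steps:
p(v) = 74 (p(v) = 2 + 72 = 74)
m = -12593 (m = 11420 - 24013 = -12593)
1/((-327853 + p(254))/(-153466 + 212019) + m) = 1/((-327853 + 74)/(-153466 + 212019) - 12593) = 1/(-327779/58553 - 12593) = 1/(-737685708/58553) = -58553/737685708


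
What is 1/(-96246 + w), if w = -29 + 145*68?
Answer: -1/86415 ≈ -1.1572e-5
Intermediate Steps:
w = 9831 (w = -29 + 9860 = 9831)
1/(-96246 + w) = 1/(-96246 + 9831) = 1/(-86415) = -1/86415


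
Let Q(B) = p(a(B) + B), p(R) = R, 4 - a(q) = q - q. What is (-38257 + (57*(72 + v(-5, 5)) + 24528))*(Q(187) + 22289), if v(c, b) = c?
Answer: -222776800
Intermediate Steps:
a(q) = 4 (a(q) = 4 - (q - q) = 4 - 1*0 = 4 + 0 = 4)
Q(B) = 4 + B
(-38257 + (57*(72 + v(-5, 5)) + 24528))*(Q(187) + 22289) = (-38257 + (57*(72 - 5) + 24528))*((4 + 187) + 22289) = (-38257 + (57*67 + 24528))*(191 + 22289) = (-38257 + (3819 + 24528))*22480 = (-38257 + 28347)*22480 = -9910*22480 = -222776800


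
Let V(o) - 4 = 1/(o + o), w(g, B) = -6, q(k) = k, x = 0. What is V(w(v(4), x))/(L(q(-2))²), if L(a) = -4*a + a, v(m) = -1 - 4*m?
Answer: 47/432 ≈ 0.10880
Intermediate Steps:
V(o) = 4 + 1/(2*o) (V(o) = 4 + 1/(o + o) = 4 + 1/(2*o))
L(a) = -3*a
V(w(v(4), x))/(L(q(-2))²) = (4 + (½)/(-6))/((-3*(-2))²) = (4 + (½)*(-⅙))/(6²) = (4 - 1/12)/36 = (47/12)*(1/36) = 47/432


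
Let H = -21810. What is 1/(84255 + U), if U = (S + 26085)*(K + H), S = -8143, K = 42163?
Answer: 1/365257781 ≈ 2.7378e-9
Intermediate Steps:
U = 365173526 (U = (-8143 + 26085)*(42163 - 21810) = 17942*20353 = 365173526)
1/(84255 + U) = 1/(84255 + 365173526) = 1/365257781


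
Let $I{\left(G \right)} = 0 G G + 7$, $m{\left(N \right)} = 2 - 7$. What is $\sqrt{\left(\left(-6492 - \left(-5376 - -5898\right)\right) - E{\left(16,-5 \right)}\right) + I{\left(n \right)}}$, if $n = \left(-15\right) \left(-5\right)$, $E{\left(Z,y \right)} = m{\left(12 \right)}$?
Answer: $3 i \sqrt{778} \approx 83.678 i$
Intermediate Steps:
$m{\left(N \right)} = -5$ ($m{\left(N \right)} = 2 - 7 = -5$)
$E{\left(Z,y \right)} = -5$
$n = 75$
$I{\left(G \right)} = 7$ ($I{\left(G \right)} = 0 G^{2} + 7 = 0 + 7 = 7$)
$\sqrt{\left(\left(-6492 - \left(-5376 - -5898\right)\right) - E{\left(16,-5 \right)}\right) + I{\left(n \right)}} = \sqrt{\left(\left(-6492 - \left(-5376 - -5898\right)\right) - -5\right) + 7} = \sqrt{\left(\left(-6492 - \left(-5376 + 5898\right)\right) + 5\right) + 7} = \sqrt{\left(\left(-6492 - 522\right) + 5\right) + 7} = \sqrt{\left(-7014 + 5\right) + 7} = \sqrt{-7009 + 7} = \sqrt{-7002} = 3 i \sqrt{778}$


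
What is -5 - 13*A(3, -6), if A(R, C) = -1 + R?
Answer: -31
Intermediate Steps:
-5 - 13*A(3, -6) = -5 - 13*(-1 + 3) = -5 - 13*2 = -5 - 26 = -31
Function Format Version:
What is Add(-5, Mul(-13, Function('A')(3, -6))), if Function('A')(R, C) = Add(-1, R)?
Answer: -31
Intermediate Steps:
Add(-5, Mul(-13, Function('A')(3, -6))) = Add(-5, Mul(-13, Add(-1, 3))) = Add(-5, Mul(-13, 2)) = Add(-5, -26) = -31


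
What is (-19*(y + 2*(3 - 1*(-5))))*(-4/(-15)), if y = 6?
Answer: -1672/15 ≈ -111.47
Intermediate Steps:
(-19*(y + 2*(3 - 1*(-5))))*(-4/(-15)) = (-19*(6 + 2*(3 - 1*(-5))))*(-4/(-15)) = (-19*(6 + 2*(3 + 5)))*(-4*(-1/15)) = -19*(6 + 2*8)*(4/15) = -19*(6 + 16)*(4/15) = -19*22*(4/15) = -418*4/15 = -1672/15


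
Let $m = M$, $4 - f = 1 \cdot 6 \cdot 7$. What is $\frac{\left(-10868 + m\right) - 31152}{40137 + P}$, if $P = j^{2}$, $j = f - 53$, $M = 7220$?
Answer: $- \frac{17400}{24209} \approx -0.71874$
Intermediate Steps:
$f = -38$ ($f = 4 - 1 \cdot 6 \cdot 7 = 4 - 6 \cdot 7 = 4 - 42 = -38$)
$m = 7220$
$j = -91$ ($j = -38 - 53 = -91$)
$P = 8281$ ($P = \left(-91\right)^{2} = 8281$)
$\frac{\left(-10868 + m\right) - 31152}{40137 + P} = \frac{\left(-10868 + 7220\right) - 31152}{40137 + 8281} = \frac{-3648 - 31152}{48418} = \left(-34800\right) \frac{1}{48418} = - \frac{17400}{24209}$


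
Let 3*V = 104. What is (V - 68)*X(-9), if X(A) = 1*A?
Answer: 300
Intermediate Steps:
X(A) = A
V = 104/3 (V = (⅓)*104 = 104/3 ≈ 34.667)
(V - 68)*X(-9) = (104/3 - 68)*(-9) = -100/3*(-9) = 300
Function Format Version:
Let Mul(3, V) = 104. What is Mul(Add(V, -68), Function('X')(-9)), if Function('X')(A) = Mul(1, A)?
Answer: 300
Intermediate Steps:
Function('X')(A) = A
V = Rational(104, 3) (V = Mul(Rational(1, 3), 104) = Rational(104, 3) ≈ 34.667)
Mul(Add(V, -68), Function('X')(-9)) = Mul(Add(Rational(104, 3), -68), -9) = Mul(Rational(-100, 3), -9) = 300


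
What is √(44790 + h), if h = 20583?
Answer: √65373 ≈ 255.68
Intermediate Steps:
√(44790 + h) = √(44790 + 20583) = √65373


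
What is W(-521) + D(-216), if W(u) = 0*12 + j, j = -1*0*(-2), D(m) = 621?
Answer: 621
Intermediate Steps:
j = 0 (j = 0*(-2) = 0)
W(u) = 0 (W(u) = 0*12 + 0 = 0 + 0 = 0)
W(-521) + D(-216) = 0 + 621 = 621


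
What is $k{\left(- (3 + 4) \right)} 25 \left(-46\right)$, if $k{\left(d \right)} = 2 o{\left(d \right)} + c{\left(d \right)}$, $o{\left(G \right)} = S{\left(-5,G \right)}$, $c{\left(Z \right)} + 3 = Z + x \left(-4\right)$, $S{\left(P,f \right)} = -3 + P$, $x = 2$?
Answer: $39100$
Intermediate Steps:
$c{\left(Z \right)} = -11 + Z$ ($c{\left(Z \right)} = -3 + \left(Z + 2 \left(-4\right)\right) = -3 + \left(Z - 8\right) = -3 + \left(-8 + Z\right) = -11 + Z$)
$o{\left(G \right)} = -8$ ($o{\left(G \right)} = -3 - 5 = -8$)
$k{\left(d \right)} = -27 + d$ ($k{\left(d \right)} = 2 \left(-8\right) + \left(-11 + d\right) = -16 + \left(-11 + d\right) = -27 + d$)
$k{\left(- (3 + 4) \right)} 25 \left(-46\right) = \left(-27 - \left(3 + 4\right)\right) 25 \left(-46\right) = \left(-27 - 7\right) 25 \left(-46\right) = \left(-34\right) 25 \left(-46\right) = \left(-850\right) \left(-46\right) = 39100$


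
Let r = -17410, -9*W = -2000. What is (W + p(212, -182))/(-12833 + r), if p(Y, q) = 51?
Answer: -2459/272187 ≈ -0.0090342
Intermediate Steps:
W = 2000/9 (W = -⅑*(-2000) = 2000/9 ≈ 222.22)
(W + p(212, -182))/(-12833 + r) = (2000/9 + 51)/(-12833 - 17410) = (2459/9)/(-30243) = (2459/9)*(-1/30243) = -2459/272187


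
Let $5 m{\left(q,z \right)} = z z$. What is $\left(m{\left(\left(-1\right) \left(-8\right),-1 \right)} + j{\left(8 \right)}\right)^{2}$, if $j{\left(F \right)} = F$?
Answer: $\frac{1681}{25} \approx 67.24$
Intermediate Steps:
$m{\left(q,z \right)} = \frac{z^{2}}{5}$ ($m{\left(q,z \right)} = \frac{z z}{5} = \frac{z^{2}}{5}$)
$\left(m{\left(\left(-1\right) \left(-8\right),-1 \right)} + j{\left(8 \right)}\right)^{2} = \left(\frac{\left(-1\right)^{2}}{5} + 8\right)^{2} = \left(\frac{1}{5} \cdot 1 + 8\right)^{2} = \left(\frac{1}{5} + 8\right)^{2} = \left(\frac{41}{5}\right)^{2} = \frac{1681}{25}$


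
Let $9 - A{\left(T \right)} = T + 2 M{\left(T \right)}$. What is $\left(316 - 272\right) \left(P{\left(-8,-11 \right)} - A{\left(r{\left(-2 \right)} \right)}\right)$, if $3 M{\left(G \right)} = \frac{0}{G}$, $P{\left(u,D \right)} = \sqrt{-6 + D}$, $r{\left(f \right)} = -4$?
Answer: $-572 + 44 i \sqrt{17} \approx -572.0 + 181.42 i$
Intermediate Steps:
$M{\left(G \right)} = 0$ ($M{\left(G \right)} = \frac{0 \frac{1}{G}}{3} = \frac{1}{3} \cdot 0 = 0$)
$A{\left(T \right)} = 9 - T$ ($A{\left(T \right)} = 9 - \left(T + 2 \cdot 0\right) = 9 - \left(T + 0\right) = 9 - T$)
$\left(316 - 272\right) \left(P{\left(-8,-11 \right)} - A{\left(r{\left(-2 \right)} \right)}\right) = \left(316 - 272\right) \left(\sqrt{-6 - 11} - \left(9 - -4\right)\right) = 44 \left(\sqrt{-17} - \left(9 + 4\right)\right) = 44 \left(i \sqrt{17} - 13\right) = 44 \left(-13 + i \sqrt{17}\right) = -572 + 44 i \sqrt{17}$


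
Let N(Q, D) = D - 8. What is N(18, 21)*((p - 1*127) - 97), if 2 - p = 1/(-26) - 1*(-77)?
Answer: -7773/2 ≈ -3886.5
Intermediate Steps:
N(Q, D) = -8 + D
p = -1949/26 (p = 2 - (1/(-26) - 1*(-77)) = 2 - (-1/26 + 77) = 2 - 1*2001/26 = 2 - 2001/26 = -1949/26 ≈ -74.962)
N(18, 21)*((p - 1*127) - 97) = (-8 + 21)*((-1949/26 - 1*127) - 97) = 13*((-1949/26 - 127) - 97) = 13*(-5251/26 - 97) = 13*(-7773/26) = -7773/2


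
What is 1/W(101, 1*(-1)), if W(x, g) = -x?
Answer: -1/101 ≈ -0.0099010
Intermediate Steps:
1/W(101, 1*(-1)) = 1/(-1*101) = 1/(-101) = -1/101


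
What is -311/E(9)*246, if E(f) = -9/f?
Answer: 76506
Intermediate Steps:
-311/E(9)*246 = -311*(-1/1)*246 = -311/((-9*1/9))*246 = -311/(-1)*246 = -311*(-1)*246 = 311*246 = 76506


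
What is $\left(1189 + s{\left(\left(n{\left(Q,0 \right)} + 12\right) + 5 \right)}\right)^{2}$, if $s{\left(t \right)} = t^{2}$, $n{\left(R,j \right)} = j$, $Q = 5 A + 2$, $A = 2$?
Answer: $2184484$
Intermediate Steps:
$Q = 12$ ($Q = 5 \cdot 2 + 2 = 10 + 2 = 12$)
$\left(1189 + s{\left(\left(n{\left(Q,0 \right)} + 12\right) + 5 \right)}\right)^{2} = \left(1189 + \left(\left(0 + 12\right) + 5\right)^{2}\right)^{2} = \left(1189 + \left(12 + 5\right)^{2}\right)^{2} = \left(1189 + 17^{2}\right)^{2} = \left(1189 + 289\right)^{2} = 1478^{2} = 2184484$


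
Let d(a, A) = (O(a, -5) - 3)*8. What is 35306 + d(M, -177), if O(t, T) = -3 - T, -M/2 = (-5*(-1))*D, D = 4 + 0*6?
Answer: 35298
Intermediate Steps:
D = 4 (D = 4 + 0 = 4)
M = -40 (M = -2*(-5*(-1))*4 = -10*4 = -2*20 = -40)
d(a, A) = -8 (d(a, A) = ((-3 - 1*(-5)) - 3)*8 = ((-3 + 5) - 3)*8 = (2 - 3)*8 = -1*8 = -8)
35306 + d(M, -177) = 35306 - 8 = 35298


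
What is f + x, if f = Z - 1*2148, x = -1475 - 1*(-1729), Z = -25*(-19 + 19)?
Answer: -1894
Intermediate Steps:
Z = 0 (Z = -25*0 = 0)
x = 254 (x = -1475 + 1729 = 254)
f = -2148 (f = 0 - 1*2148 = 0 - 2148 = -2148)
f + x = -2148 + 254 = -1894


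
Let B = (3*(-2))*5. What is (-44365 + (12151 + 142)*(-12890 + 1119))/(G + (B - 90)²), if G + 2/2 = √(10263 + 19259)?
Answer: -2084187113932/207301679 + 144745268*√29522/207301679 ≈ -9933.9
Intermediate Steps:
B = -30 (B = -6*5 = -30)
G = -1 + √29522 (G = -1 + √(10263 + 19259) = -1 + √29522 ≈ 170.82)
(-44365 + (12151 + 142)*(-12890 + 1119))/(G + (B - 90)²) = (-44365 + (12151 + 142)*(-12890 + 1119))/((-1 + √29522) + (-30 - 90)²) = (-44365 + 12293*(-11771))/((-1 + √29522) + (-120)²) = (-44365 - 144700903)/((-1 + √29522) + 14400) = -144745268/(14399 + √29522)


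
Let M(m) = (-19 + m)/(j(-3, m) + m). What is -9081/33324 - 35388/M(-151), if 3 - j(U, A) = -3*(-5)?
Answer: -32037084471/944180 ≈ -33931.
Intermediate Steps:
j(U, A) = -12 (j(U, A) = 3 - (-3)*(-5) = 3 - 1*15 = 3 - 15 = -12)
M(m) = (-19 + m)/(-12 + m)
-9081/33324 - 35388/M(-151) = -9081/33324 - 35388*(-12 - 151)/(-19 - 151) = -9081*1/33324 - 35388/(-170/(-163)) = -3027/11108 - 35388/((-1/163*(-170))) = -3027/11108 - 35388/170/163 = -3027/11108 - 35388*163/170 = -3027/11108 - 2884122/85 = -32037084471/944180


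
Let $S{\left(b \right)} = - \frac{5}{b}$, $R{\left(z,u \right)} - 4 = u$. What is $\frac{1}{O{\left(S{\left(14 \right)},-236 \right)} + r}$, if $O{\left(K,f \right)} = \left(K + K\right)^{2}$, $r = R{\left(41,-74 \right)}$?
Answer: $- \frac{49}{3405} \approx -0.014391$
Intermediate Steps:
$R{\left(z,u \right)} = 4 + u$
$r = -70$ ($r = 4 - 74 = -70$)
$O{\left(K,f \right)} = 4 K^{2}$ ($O{\left(K,f \right)} = \left(2 K\right)^{2} = 4 K^{2}$)
$\frac{1}{O{\left(S{\left(14 \right)},-236 \right)} + r} = \frac{1}{4 \left(- \frac{5}{14}\right)^{2} - 70} = \frac{1}{4 \cdot \frac{25}{196} - 70} = \frac{1}{\frac{25}{49} - 70} = \frac{1}{- \frac{3405}{49}} = - \frac{49}{3405}$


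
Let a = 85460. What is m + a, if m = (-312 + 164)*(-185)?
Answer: 112840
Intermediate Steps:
m = 27380 (m = -148*(-185) = 27380)
m + a = 27380 + 85460 = 112840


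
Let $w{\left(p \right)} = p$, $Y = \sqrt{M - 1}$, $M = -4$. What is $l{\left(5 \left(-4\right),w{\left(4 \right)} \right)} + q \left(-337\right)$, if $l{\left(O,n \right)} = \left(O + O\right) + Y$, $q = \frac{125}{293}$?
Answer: $- \frac{53845}{293} + i \sqrt{5} \approx -183.77 + 2.2361 i$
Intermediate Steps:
$q = \frac{125}{293}$ ($q = 125 \cdot \frac{1}{293} = \frac{125}{293} \approx 0.42662$)
$Y = i \sqrt{5}$ ($Y = \sqrt{-4 - 1} = \sqrt{-5} = i \sqrt{5} \approx 2.2361 i$)
$l{\left(O,n \right)} = 2 O + i \sqrt{5}$ ($l{\left(O,n \right)} = \left(O + O\right) + i \sqrt{5} = 2 O + i \sqrt{5}$)
$l{\left(5 \left(-4\right),w{\left(4 \right)} \right)} + q \left(-337\right) = \left(2 \cdot 5 \left(-4\right) + i \sqrt{5}\right) + \frac{125}{293} \left(-337\right) = \left(2 \left(-20\right) + i \sqrt{5}\right) - \frac{42125}{293} = \left(-40 + i \sqrt{5}\right) - \frac{42125}{293} = - \frac{53845}{293} + i \sqrt{5}$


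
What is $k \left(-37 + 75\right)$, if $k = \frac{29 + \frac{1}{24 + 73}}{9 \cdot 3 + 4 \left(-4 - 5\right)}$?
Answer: $- \frac{35644}{291} \approx -122.49$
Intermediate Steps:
$k = - \frac{938}{291}$ ($k = \frac{29 + \frac{1}{97}}{27 + 4 \left(-9\right)} = \frac{29 + \frac{1}{97}}{27 - 36} = \frac{2814}{97 \left(-9\right)} = \frac{2814}{97} \left(- \frac{1}{9}\right) = - \frac{938}{291} \approx -3.2234$)
$k \left(-37 + 75\right) = - \frac{938 \left(-37 + 75\right)}{291} = \left(- \frac{938}{291}\right) 38 = - \frac{35644}{291}$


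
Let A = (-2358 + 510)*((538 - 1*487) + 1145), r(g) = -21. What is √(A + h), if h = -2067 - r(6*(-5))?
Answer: 3*I*√245806 ≈ 1487.4*I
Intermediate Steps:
h = -2046 (h = -2067 - 1*(-21) = -2067 + 21 = -2046)
A = -2210208 (A = -1848*((538 - 487) + 1145) = -1848*(51 + 1145) = -1848*1196 = -2210208)
√(A + h) = √(-2210208 - 2046) = √(-2212254) = 3*I*√245806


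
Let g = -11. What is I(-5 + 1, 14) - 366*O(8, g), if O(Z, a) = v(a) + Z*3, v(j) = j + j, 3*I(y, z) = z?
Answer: -2182/3 ≈ -727.33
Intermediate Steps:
I(y, z) = z/3
v(j) = 2*j
O(Z, a) = 2*a + 3*Z (O(Z, a) = 2*a + Z*3 = 2*a + 3*Z)
I(-5 + 1, 14) - 366*O(8, g) = (⅓)*14 - 366*(2*(-11) + 3*8) = 14/3 - 366*(-22 + 24) = 14/3 - 366*2 = 14/3 - 732 = -2182/3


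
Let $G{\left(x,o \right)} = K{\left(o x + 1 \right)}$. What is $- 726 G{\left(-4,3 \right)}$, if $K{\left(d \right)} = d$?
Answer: $7986$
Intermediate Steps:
$G{\left(x,o \right)} = 1 + o x$ ($G{\left(x,o \right)} = o x + 1 = 1 + o x$)
$- 726 G{\left(-4,3 \right)} = - 726 \left(1 + 3 \left(-4\right)\right) = - 726 \left(1 - 12\right) = \left(-726\right) \left(-11\right) = 7986$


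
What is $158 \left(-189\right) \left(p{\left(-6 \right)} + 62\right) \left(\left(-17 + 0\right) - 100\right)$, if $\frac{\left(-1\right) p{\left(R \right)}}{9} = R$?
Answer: $405287064$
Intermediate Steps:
$p{\left(R \right)} = - 9 R$
$158 \left(-189\right) \left(p{\left(-6 \right)} + 62\right) \left(\left(-17 + 0\right) - 100\right) = 158 \left(-189\right) \left(\left(-9\right) \left(-6\right) + 62\right) \left(\left(-17 + 0\right) - 100\right) = - 29862 \left(54 + 62\right) \left(-17 - 100\right) = - 29862 \cdot 116 \left(-117\right) = \left(-29862\right) \left(-13572\right) = 405287064$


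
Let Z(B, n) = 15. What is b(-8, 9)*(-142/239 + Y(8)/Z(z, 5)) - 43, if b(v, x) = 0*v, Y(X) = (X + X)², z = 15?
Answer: -43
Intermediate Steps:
Y(X) = 4*X² (Y(X) = (2*X)² = 4*X²)
b(v, x) = 0
b(-8, 9)*(-142/239 + Y(8)/Z(z, 5)) - 43 = 0*(-142/239 + (4*8²)/15) - 43 = 0*(-142*1/239 + (4*64)*(1/15)) - 43 = 0*(-142/239 + 256*(1/15)) - 43 = 0*(-142/239 + 256/15) - 43 = 0*(59054/3585) - 43 = 0 - 43 = -43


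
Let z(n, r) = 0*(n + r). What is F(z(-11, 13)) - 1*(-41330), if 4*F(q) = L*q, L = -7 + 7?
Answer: 41330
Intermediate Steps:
L = 0
z(n, r) = 0
F(q) = 0 (F(q) = (0*q)/4 = (¼)*0 = 0)
F(z(-11, 13)) - 1*(-41330) = 0 - 1*(-41330) = 0 + 41330 = 41330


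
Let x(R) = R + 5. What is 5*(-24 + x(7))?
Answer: -60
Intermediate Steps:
x(R) = 5 + R
5*(-24 + x(7)) = 5*(-24 + (5 + 7)) = 5*(-24 + 12) = 5*(-12) = -60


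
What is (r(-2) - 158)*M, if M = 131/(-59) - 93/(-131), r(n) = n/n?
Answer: 1832818/7729 ≈ 237.14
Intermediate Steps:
r(n) = 1
M = -11674/7729 (M = 131*(-1/59) - 93*(-1/131) = -131/59 + 93/131 = -11674/7729 ≈ -1.5104)
(r(-2) - 158)*M = (1 - 158)*(-11674/7729) = -157*(-11674/7729) = 1832818/7729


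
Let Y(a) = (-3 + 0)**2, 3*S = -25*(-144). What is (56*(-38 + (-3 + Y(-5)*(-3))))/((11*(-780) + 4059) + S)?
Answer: 3808/3321 ≈ 1.1466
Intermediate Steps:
S = 1200 (S = (-25*(-144))/3 = (1/3)*3600 = 1200)
Y(a) = 9 (Y(a) = (-3)**2 = 9)
(56*(-38 + (-3 + Y(-5)*(-3))))/((11*(-780) + 4059) + S) = (56*(-38 + (-3 + 9*(-3))))/((11*(-780) + 4059) + 1200) = (56*(-38 + (-3 - 27)))/((-8580 + 4059) + 1200) = (56*(-38 - 30))/(-4521 + 1200) = (56*(-68))/(-3321) = -3808*(-1/3321) = 3808/3321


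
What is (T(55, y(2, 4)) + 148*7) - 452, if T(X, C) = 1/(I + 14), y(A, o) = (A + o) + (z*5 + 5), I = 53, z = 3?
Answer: 39129/67 ≈ 584.01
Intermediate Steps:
y(A, o) = 20 + A + o (y(A, o) = (A + o) + (3*5 + 5) = (A + o) + (15 + 5) = (A + o) + 20 = 20 + A + o)
T(X, C) = 1/67 (T(X, C) = 1/(53 + 14) = 1/67)
(T(55, y(2, 4)) + 148*7) - 452 = (1/67 + 148*7) - 452 = (1/67 + 1036) - 452 = 69413/67 - 452 = 39129/67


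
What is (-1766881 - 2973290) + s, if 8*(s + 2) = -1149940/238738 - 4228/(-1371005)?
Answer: -3103021844715351099/654621983380 ≈ -4.7402e+6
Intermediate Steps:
s = -1703134993119/654621983380 (s = -2 + (-1149940/238738 - 4228/(-1371005))/8 = -2 + (-1149940*1/238738 - 4228*(-1/1371005))/8 = -2 + (-574970/119369 + 4228/1371005)/8 = -2 + (⅛)*(-787782052718/163655495845) = -2 - 393891026359/654621983380 = -1703134993119/654621983380 ≈ -2.6017)
(-1766881 - 2973290) + s = (-1766881 - 2973290) - 1703134993119/654621983380 = -4740171 - 1703134993119/654621983380 = -3103021844715351099/654621983380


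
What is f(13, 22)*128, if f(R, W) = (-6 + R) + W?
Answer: 3712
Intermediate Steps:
f(R, W) = -6 + R + W
f(13, 22)*128 = (-6 + 13 + 22)*128 = 29*128 = 3712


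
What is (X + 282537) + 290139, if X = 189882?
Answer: 762558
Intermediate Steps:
(X + 282537) + 290139 = (189882 + 282537) + 290139 = 472419 + 290139 = 762558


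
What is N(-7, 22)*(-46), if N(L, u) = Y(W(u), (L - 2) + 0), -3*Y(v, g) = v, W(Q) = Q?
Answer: 1012/3 ≈ 337.33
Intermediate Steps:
Y(v, g) = -v/3
N(L, u) = -u/3
N(-7, 22)*(-46) = -⅓*22*(-46) = -22/3*(-46) = 1012/3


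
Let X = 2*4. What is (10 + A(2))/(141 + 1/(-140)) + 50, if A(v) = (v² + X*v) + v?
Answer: 991430/19739 ≈ 50.227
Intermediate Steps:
X = 8
A(v) = v² + 9*v (A(v) = (v² + 8*v) + v = v² + 9*v)
(10 + A(2))/(141 + 1/(-140)) + 50 = (10 + 2*(9 + 2))/(141 + 1/(-140)) + 50 = (10 + 2*11)/(141 - 1/140) + 50 = (10 + 22)/(19739/140) + 50 = 32*(140/19739) + 50 = 4480/19739 + 50 = 991430/19739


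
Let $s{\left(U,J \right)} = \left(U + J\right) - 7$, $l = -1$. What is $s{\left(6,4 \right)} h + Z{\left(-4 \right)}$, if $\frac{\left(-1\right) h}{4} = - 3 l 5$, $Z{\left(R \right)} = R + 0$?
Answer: $-184$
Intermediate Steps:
$Z{\left(R \right)} = R$
$s{\left(U,J \right)} = -7 + J + U$ ($s{\left(U,J \right)} = \left(J + U\right) - 7 = -7 + J + U$)
$h = -60$ ($h = - 4 \left(-3\right) \left(-1\right) 5 = - 4 \cdot 3 \cdot 5 = \left(-4\right) 15 = -60$)
$s{\left(6,4 \right)} h + Z{\left(-4 \right)} = \left(-7 + 4 + 6\right) \left(-60\right) - 4 = 3 \left(-60\right) - 4 = -180 - 4 = -184$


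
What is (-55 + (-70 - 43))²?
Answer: 28224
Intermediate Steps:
(-55 + (-70 - 43))² = (-55 - 113)² = (-168)² = 28224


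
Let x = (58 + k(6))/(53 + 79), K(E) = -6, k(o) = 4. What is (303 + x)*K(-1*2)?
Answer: -20029/11 ≈ -1820.8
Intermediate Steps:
x = 31/66 (x = (58 + 4)/(53 + 79) = 62/132 = 62*(1/132) = 31/66 ≈ 0.46970)
(303 + x)*K(-1*2) = (303 + 31/66)*(-6) = (20029/66)*(-6) = -20029/11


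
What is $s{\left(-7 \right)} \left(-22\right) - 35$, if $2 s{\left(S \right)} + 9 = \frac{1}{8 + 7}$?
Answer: $\frac{949}{15} \approx 63.267$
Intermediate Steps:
$s{\left(S \right)} = - \frac{67}{15}$ ($s{\left(S \right)} = - \frac{9}{2} + \frac{1}{2 \left(8 + 7\right)} = - \frac{9}{2} + \frac{1}{2 \cdot 15} = - \frac{9}{2} + \frac{1}{2} \cdot \frac{1}{15} = - \frac{9}{2} + \frac{1}{30} = - \frac{67}{15}$)
$s{\left(-7 \right)} \left(-22\right) - 35 = \left(- \frac{67}{15}\right) \left(-22\right) - 35 = \frac{1474}{15} - 35 = \frac{949}{15}$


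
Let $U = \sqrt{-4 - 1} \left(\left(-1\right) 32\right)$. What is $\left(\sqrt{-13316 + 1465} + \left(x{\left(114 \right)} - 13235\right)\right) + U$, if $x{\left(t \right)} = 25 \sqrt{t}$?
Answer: $-13235 + 25 \sqrt{114} + i \sqrt{11851} - 32 i \sqrt{5} \approx -12968.0 + 37.308 i$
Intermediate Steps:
$U = - 32 i \sqrt{5}$ ($U = \sqrt{-5} \left(-32\right) = i \sqrt{5} \left(-32\right) = - 32 i \sqrt{5} \approx - 71.554 i$)
$\left(\sqrt{-13316 + 1465} + \left(x{\left(114 \right)} - 13235\right)\right) + U = \left(\sqrt{-13316 + 1465} + \left(25 \sqrt{114} - 13235\right)\right) - 32 i \sqrt{5} = \left(\sqrt{-11851} - \left(13235 - 25 \sqrt{114}\right)\right) - 32 i \sqrt{5} = \left(i \sqrt{11851} - \left(13235 - 25 \sqrt{114}\right)\right) - 32 i \sqrt{5} = \left(-13235 + 25 \sqrt{114} + i \sqrt{11851}\right) - 32 i \sqrt{5} = -13235 + 25 \sqrt{114} + i \sqrt{11851} - 32 i \sqrt{5}$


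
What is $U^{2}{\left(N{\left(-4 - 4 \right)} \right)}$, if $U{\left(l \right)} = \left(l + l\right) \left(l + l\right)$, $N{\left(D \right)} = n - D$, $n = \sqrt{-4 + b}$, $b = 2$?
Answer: $53312 + 31744 i \sqrt{2} \approx 53312.0 + 44893.0 i$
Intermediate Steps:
$n = i \sqrt{2}$ ($n = \sqrt{-4 + 2} = \sqrt{-2} = i \sqrt{2} \approx 1.4142 i$)
$N{\left(D \right)} = - D + i \sqrt{2}$ ($N{\left(D \right)} = i \sqrt{2} - D = - D + i \sqrt{2}$)
$U{\left(l \right)} = 4 l^{2}$ ($U{\left(l \right)} = 2 l 2 l = 4 l^{2}$)
$U^{2}{\left(N{\left(-4 - 4 \right)} \right)} = \left(4 \left(- (-4 - 4) + i \sqrt{2}\right)^{2}\right)^{2} = \left(4 \left(\left(-1\right) \left(-8\right) + i \sqrt{2}\right)^{2}\right)^{2} = \left(4 \left(8 + i \sqrt{2}\right)^{2}\right)^{2} = 16 \left(8 + i \sqrt{2}\right)^{4}$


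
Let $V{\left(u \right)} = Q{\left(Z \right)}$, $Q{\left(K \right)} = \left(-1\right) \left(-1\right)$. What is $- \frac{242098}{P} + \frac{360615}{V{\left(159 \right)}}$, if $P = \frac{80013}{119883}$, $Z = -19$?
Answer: $- \frac{56515513}{26671} \approx -2119.0$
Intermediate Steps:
$P = \frac{26671}{39961}$ ($P = 80013 \cdot \frac{1}{119883} = \frac{26671}{39961} \approx 0.66743$)
$Q{\left(K \right)} = 1$
$V{\left(u \right)} = 1$
$- \frac{242098}{P} + \frac{360615}{V{\left(159 \right)}} = - \frac{242098}{\frac{26671}{39961}} + \frac{360615}{1} = \left(-242098\right) \frac{39961}{26671} + 360615 \cdot 1 = - \frac{9674478178}{26671} + 360615 = - \frac{56515513}{26671}$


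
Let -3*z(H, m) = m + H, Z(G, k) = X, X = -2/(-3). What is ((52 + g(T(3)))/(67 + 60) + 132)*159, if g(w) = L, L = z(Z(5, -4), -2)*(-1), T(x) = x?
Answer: 8021020/381 ≈ 21053.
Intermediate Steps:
X = 2/3 (X = -2*(-1/3) = 2/3 ≈ 0.66667)
Z(G, k) = 2/3
z(H, m) = -H/3 - m/3 (z(H, m) = -(m + H)/3 = -(H + m)/3 = -H/3 - m/3)
L = -4/9 (L = (-1/3*2/3 - 1/3*(-2))*(-1) = (-2/9 + 2/3)*(-1) = (4/9)*(-1) = -4/9 ≈ -0.44444)
g(w) = -4/9
((52 + g(T(3)))/(67 + 60) + 132)*159 = ((52 - 4/9)/(67 + 60) + 132)*159 = ((464/9)/127 + 132)*159 = ((464/9)*(1/127) + 132)*159 = (464/1143 + 132)*159 = (151340/1143)*159 = 8021020/381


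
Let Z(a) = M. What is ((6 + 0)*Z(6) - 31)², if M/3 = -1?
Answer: 2401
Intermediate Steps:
M = -3 (M = 3*(-1) = -3)
Z(a) = -3
((6 + 0)*Z(6) - 31)² = ((6 + 0)*(-3) - 31)² = (6*(-3) - 31)² = (-18 - 31)² = (-49)² = 2401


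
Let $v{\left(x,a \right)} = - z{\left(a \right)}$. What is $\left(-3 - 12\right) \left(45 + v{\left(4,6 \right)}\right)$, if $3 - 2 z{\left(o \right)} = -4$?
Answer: $- \frac{1245}{2} \approx -622.5$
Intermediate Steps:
$z{\left(o \right)} = \frac{7}{2}$ ($z{\left(o \right)} = \frac{3}{2} - -2 = \frac{3}{2} + 2 = \frac{7}{2}$)
$v{\left(x,a \right)} = - \frac{7}{2}$ ($v{\left(x,a \right)} = \left(-1\right) \frac{7}{2} = - \frac{7}{2}$)
$\left(-3 - 12\right) \left(45 + v{\left(4,6 \right)}\right) = \left(-3 - 12\right) \left(45 - \frac{7}{2}\right) = \left(-15\right) \frac{83}{2} = - \frac{1245}{2}$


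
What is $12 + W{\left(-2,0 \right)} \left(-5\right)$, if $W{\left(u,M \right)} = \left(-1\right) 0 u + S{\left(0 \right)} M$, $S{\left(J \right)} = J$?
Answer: $12$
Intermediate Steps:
$W{\left(u,M \right)} = 0$ ($W{\left(u,M \right)} = \left(-1\right) 0 u + 0 M = 0 u + 0 = 0 + 0 = 0$)
$12 + W{\left(-2,0 \right)} \left(-5\right) = 12 + 0 \left(-5\right) = 12 + 0 = 12$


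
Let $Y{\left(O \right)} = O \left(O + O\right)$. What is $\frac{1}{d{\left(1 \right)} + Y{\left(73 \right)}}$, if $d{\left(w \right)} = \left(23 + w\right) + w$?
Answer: $\frac{1}{10683} \approx 9.3607 \cdot 10^{-5}$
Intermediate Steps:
$Y{\left(O \right)} = 2 O^{2}$ ($Y{\left(O \right)} = O 2 O = 2 O^{2}$)
$d{\left(w \right)} = 23 + 2 w$
$\frac{1}{d{\left(1 \right)} + Y{\left(73 \right)}} = \frac{1}{\left(23 + 2 \cdot 1\right) + 2 \cdot 73^{2}} = \frac{1}{\left(23 + 2\right) + 2 \cdot 5329} = \frac{1}{25 + 10658} = \frac{1}{10683}$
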